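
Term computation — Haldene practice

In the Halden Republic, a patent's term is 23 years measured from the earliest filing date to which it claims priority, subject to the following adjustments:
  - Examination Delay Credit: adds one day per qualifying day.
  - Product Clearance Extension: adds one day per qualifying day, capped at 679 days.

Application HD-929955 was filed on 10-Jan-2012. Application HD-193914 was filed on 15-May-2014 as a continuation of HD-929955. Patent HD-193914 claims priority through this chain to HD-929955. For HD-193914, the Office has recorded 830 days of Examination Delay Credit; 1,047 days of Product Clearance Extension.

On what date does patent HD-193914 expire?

February 27, 2039

Earliest priority filing: 10 January 2012.
Base term: 10 January 2012 + 23 years → 10 January 2035.
Examination Delay Credit: +830 days → 19 April 2037.
Product Clearance Extension: 1047 days claimed exceeds the 679-day cap, so +679 days → 27 February 2039.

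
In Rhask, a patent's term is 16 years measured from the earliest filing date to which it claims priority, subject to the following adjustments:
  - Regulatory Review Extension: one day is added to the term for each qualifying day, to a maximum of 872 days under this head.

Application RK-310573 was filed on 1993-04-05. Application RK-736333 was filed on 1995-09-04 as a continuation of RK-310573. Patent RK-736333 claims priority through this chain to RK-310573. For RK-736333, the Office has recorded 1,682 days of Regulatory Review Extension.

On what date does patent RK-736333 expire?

Earliest priority filing: 5 April 1993.
Base term: 5 April 1993 + 16 years → 5 April 2009.
Regulatory Review Extension: 1682 days claimed exceeds the 872-day cap, so +872 days → 25 August 2011.

August 25, 2011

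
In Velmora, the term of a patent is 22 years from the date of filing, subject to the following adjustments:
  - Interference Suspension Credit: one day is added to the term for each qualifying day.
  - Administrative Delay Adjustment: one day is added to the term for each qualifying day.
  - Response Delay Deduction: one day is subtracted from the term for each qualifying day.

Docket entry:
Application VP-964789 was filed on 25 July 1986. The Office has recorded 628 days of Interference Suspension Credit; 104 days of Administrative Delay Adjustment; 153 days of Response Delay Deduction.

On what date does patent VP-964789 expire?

Base term: filing date + 22 years → 25 July 2008.
Interference Suspension Credit: +628 days → 14 April 2010.
Administrative Delay Adjustment: +104 days → 27 July 2010.
Response Delay Deduction: −153 days → 24 February 2010.

February 24, 2010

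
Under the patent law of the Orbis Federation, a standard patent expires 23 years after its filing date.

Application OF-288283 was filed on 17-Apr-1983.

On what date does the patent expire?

Filing date + 23 years → 17 April 2006.

April 17, 2006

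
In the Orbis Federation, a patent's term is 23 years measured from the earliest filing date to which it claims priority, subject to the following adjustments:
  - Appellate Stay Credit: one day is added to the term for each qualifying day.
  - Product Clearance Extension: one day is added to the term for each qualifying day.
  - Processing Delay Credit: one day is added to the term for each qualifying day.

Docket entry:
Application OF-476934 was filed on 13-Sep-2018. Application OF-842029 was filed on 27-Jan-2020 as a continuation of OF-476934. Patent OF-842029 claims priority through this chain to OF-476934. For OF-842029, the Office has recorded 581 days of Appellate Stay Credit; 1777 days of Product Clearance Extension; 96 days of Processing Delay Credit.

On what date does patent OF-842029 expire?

Earliest priority filing: 13 September 2018.
Base term: 13 September 2018 + 23 years → 13 September 2041.
Appellate Stay Credit: +581 days → 17 April 2043.
Product Clearance Extension: +1777 days → 27 February 2048.
Processing Delay Credit: +96 days → 2 June 2048.

June 2, 2048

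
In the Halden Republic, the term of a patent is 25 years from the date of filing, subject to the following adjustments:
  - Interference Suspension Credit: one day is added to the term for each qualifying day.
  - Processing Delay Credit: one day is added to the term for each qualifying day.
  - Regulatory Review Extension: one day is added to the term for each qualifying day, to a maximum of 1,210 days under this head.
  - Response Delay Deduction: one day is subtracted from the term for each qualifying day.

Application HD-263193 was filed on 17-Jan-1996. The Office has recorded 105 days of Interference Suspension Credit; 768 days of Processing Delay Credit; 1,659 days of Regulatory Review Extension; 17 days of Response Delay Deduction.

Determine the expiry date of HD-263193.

Base term: filing date + 25 years → 17 January 2021.
Interference Suspension Credit: +105 days → 2 May 2021.
Processing Delay Credit: +768 days → 9 June 2023.
Regulatory Review Extension: 1659 days claimed exceeds the 1210-day cap, so +1210 days → 1 October 2026.
Response Delay Deduction: −17 days → 14 September 2026.

2026-09-14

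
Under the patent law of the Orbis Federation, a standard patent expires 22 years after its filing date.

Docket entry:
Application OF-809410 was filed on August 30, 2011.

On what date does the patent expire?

August 30, 2033

Filing date + 22 years → 30 August 2033.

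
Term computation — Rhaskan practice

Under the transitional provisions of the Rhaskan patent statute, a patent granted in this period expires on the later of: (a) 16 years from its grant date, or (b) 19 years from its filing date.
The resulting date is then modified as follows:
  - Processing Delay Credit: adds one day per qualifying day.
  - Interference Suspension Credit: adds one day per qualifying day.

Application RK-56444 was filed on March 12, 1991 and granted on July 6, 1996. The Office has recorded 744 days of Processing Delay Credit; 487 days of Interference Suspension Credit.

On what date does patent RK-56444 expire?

(a) grant + 16 years → 6 July 2012.
(b) filing + 19 years → 12 March 2010.
Later of the two: 6 July 2012.
Processing Delay Credit: +744 days → 20 July 2014.
Interference Suspension Credit: +487 days → 19 November 2015.

November 19, 2015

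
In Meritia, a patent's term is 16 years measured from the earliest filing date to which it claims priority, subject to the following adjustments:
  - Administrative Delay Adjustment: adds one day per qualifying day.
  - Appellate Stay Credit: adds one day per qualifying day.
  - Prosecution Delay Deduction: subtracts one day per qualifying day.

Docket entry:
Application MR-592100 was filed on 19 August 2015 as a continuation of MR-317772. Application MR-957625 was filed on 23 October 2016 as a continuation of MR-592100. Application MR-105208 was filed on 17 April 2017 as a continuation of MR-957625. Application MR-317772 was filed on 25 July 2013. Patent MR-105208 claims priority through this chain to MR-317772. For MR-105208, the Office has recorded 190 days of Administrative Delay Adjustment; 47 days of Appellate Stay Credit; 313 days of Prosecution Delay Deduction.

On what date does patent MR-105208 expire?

Earliest priority filing: 25 July 2013.
Base term: 25 July 2013 + 16 years → 25 July 2029.
Administrative Delay Adjustment: +190 days → 31 January 2030.
Appellate Stay Credit: +47 days → 19 March 2030.
Prosecution Delay Deduction: −313 days → 10 May 2029.

2029-05-10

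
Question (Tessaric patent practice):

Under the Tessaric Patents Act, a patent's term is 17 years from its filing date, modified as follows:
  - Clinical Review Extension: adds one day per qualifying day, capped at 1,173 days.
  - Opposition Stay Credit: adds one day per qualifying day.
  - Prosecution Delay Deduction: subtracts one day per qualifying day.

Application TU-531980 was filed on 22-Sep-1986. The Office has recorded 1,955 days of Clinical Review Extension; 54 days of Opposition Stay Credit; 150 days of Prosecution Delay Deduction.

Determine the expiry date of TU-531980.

September 3, 2006

Base term: filing date + 17 years → 22 September 2003.
Clinical Review Extension: 1955 days claimed exceeds the 1173-day cap, so +1173 days → 8 December 2006.
Opposition Stay Credit: +54 days → 31 January 2007.
Prosecution Delay Deduction: −150 days → 3 September 2006.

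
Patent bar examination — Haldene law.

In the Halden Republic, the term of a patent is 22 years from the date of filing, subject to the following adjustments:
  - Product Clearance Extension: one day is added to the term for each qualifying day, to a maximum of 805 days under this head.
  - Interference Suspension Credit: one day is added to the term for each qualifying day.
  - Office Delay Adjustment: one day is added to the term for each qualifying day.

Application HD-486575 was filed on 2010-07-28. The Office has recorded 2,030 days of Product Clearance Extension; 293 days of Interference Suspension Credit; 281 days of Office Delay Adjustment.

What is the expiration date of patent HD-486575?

Base term: filing date + 22 years → 28 July 2032.
Product Clearance Extension: 2030 days claimed exceeds the 805-day cap, so +805 days → 11 October 2034.
Interference Suspension Credit: +293 days → 31 July 2035.
Office Delay Adjustment: +281 days → 7 May 2036.

2036-05-07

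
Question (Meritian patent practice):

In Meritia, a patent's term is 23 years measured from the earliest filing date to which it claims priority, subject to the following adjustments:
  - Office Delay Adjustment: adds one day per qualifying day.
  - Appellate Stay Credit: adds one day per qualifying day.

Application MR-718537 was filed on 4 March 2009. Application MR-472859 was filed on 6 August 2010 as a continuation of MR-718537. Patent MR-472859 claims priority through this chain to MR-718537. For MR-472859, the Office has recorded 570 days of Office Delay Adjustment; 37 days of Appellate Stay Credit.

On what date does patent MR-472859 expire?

2033-11-01

Earliest priority filing: 4 March 2009.
Base term: 4 March 2009 + 23 years → 4 March 2032.
Office Delay Adjustment: +570 days → 25 September 2033.
Appellate Stay Credit: +37 days → 1 November 2033.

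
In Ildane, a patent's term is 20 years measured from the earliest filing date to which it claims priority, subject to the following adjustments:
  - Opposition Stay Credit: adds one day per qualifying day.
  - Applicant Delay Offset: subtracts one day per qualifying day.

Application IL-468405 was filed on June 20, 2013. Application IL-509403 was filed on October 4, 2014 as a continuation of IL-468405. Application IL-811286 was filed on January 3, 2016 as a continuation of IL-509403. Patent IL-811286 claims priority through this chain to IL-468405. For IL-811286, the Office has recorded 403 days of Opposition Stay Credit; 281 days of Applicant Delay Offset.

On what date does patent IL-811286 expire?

Earliest priority filing: 20 June 2013.
Base term: 20 June 2013 + 20 years → 20 June 2033.
Opposition Stay Credit: +403 days → 28 July 2034.
Applicant Delay Offset: −281 days → 20 October 2033.

October 20, 2033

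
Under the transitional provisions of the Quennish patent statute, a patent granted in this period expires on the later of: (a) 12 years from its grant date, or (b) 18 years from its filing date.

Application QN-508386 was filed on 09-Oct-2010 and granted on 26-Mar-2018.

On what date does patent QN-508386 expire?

(a) grant + 12 years → 26 March 2030.
(b) filing + 18 years → 9 October 2028.
Later of the two: 26 March 2030.

2030-03-26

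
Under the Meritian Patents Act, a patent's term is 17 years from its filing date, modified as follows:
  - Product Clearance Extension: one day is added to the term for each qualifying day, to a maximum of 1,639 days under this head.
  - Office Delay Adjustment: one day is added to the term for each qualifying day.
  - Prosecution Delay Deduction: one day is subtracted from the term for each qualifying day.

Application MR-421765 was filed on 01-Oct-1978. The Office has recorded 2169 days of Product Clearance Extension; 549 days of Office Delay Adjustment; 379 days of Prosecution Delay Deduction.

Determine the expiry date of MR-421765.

Base term: filing date + 17 years → 1 October 1995.
Product Clearance Extension: 2169 days claimed exceeds the 1639-day cap, so +1639 days → 27 March 2000.
Office Delay Adjustment: +549 days → 27 September 2001.
Prosecution Delay Deduction: −379 days → 13 September 2000.

September 13, 2000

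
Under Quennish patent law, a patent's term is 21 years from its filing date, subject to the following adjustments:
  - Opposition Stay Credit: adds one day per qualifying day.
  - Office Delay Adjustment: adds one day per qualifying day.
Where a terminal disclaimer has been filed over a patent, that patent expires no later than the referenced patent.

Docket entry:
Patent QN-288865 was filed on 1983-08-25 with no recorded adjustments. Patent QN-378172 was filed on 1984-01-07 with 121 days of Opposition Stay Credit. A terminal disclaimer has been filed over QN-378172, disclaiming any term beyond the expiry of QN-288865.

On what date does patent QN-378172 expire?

Natural term of QN-378172:
  Base: filing + 21 years → 7 January 2005.
  Opposition Stay Credit: +121 days → 8 May 2005.
Expiry of referenced patent QN-288865:
  Base: filing + 21 years → 25 August 2004.
Terminal disclaimer: QN-378172 expires on the earlier of 8 May 2005 and 25 August 2004.

August 25, 2004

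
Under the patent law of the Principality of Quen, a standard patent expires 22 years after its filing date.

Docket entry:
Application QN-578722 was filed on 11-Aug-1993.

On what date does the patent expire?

2015-08-11

Filing date + 22 years → 11 August 2015.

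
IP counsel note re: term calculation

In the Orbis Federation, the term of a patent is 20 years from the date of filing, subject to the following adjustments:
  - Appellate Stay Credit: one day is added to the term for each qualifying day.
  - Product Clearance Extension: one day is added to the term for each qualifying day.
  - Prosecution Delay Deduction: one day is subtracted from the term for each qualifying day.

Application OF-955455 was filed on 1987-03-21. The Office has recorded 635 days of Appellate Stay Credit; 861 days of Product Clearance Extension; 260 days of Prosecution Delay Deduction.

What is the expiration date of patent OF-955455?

2010-08-08

Base term: filing date + 20 years → 21 March 2007.
Appellate Stay Credit: +635 days → 15 December 2008.
Product Clearance Extension: +861 days → 25 April 2011.
Prosecution Delay Deduction: −260 days → 8 August 2010.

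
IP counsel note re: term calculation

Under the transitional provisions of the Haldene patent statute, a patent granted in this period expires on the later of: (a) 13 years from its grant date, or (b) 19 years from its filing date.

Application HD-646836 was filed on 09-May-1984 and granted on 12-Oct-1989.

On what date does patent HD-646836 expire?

2003-05-09

(a) grant + 13 years → 12 October 2002.
(b) filing + 19 years → 9 May 2003.
Later of the two: 9 May 2003.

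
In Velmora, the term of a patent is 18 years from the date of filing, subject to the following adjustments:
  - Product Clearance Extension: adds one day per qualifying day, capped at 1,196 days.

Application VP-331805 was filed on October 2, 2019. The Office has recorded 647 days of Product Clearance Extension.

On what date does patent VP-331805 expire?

Base term: filing date + 18 years → 2 October 2037.
Product Clearance Extension: 647 days (within the 1196-day cap) → +647 days → 11 July 2039.

July 11, 2039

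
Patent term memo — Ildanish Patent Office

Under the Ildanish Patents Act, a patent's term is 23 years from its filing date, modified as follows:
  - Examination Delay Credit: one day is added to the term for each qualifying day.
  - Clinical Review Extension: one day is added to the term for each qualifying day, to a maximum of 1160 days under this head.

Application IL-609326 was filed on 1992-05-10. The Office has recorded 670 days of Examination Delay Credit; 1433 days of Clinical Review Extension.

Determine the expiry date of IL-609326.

Base term: filing date + 23 years → 10 May 2015.
Examination Delay Credit: +670 days → 10 March 2017.
Clinical Review Extension: 1433 days claimed exceeds the 1160-day cap, so +1160 days → 13 May 2020.

May 13, 2020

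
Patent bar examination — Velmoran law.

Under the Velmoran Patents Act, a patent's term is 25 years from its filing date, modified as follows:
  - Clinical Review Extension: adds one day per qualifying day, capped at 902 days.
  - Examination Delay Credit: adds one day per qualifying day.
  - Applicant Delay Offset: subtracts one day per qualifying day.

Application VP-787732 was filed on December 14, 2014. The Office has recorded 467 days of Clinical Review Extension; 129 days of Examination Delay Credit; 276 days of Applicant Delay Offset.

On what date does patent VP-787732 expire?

2040-10-29

Base term: filing date + 25 years → 14 December 2039.
Clinical Review Extension: 467 days (within the 902-day cap) → +467 days → 25 March 2041.
Examination Delay Credit: +129 days → 1 August 2041.
Applicant Delay Offset: −276 days → 29 October 2040.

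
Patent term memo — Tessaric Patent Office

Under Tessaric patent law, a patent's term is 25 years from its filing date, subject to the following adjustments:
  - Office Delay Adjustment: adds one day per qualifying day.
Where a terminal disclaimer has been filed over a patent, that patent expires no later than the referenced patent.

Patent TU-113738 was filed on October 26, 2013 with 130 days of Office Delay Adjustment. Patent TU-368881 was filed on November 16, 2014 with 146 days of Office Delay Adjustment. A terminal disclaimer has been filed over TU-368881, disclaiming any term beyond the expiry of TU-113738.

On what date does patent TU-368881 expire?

March 5, 2039

Natural term of TU-368881:
  Base: filing + 25 years → 16 November 2039.
  Office Delay Adjustment: +146 days → 10 April 2040.
Expiry of referenced patent TU-113738:
  Base: filing + 25 years → 26 October 2038.
  Office Delay Adjustment: +130 days → 5 March 2039.
Terminal disclaimer: TU-368881 expires on the earlier of 10 April 2040 and 5 March 2039.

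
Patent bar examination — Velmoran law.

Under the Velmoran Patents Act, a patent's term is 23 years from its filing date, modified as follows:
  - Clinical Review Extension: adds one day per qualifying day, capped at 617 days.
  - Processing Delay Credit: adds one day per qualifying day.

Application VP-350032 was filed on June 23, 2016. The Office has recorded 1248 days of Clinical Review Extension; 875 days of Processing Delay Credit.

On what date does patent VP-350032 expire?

Base term: filing date + 23 years → 23 June 2039.
Clinical Review Extension: 1248 days claimed exceeds the 617-day cap, so +617 days → 1 March 2041.
Processing Delay Credit: +875 days → 24 July 2043.

2043-07-24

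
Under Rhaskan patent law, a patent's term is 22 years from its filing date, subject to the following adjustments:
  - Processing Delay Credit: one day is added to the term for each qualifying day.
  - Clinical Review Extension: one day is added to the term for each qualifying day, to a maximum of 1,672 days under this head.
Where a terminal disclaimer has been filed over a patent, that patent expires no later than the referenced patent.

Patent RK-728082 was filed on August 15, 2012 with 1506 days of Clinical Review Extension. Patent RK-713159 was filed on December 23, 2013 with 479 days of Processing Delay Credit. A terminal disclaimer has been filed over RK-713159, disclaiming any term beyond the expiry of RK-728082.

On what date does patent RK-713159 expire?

2037-04-15

Natural term of RK-713159:
  Base: filing + 22 years → 23 December 2035.
  Processing Delay Credit: +479 days → 15 April 2037.
Expiry of referenced patent RK-728082:
  Base: filing + 22 years → 15 August 2034.
  Clinical Review Extension: 1506 days (within the 1672-day cap) → +1506 days → 29 September 2038.
Terminal disclaimer: RK-713159 expires on the earlier of 15 April 2037 and 29 September 2038.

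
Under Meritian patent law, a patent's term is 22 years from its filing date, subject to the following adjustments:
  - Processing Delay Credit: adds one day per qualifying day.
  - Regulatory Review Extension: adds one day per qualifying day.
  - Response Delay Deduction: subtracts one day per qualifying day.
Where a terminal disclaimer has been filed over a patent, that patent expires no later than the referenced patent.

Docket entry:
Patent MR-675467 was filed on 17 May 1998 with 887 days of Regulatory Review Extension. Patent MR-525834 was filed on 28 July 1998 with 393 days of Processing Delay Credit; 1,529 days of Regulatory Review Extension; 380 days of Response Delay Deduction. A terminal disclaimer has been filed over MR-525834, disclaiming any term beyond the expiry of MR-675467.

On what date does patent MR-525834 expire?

Natural term of MR-525834:
  Base: filing + 22 years → 28 July 2020.
  Processing Delay Credit: +393 days → 25 August 2021.
  Regulatory Review Extension: +1529 days → 1 November 2025.
  Response Delay Deduction: −380 days → 17 October 2024.
Expiry of referenced patent MR-675467:
  Base: filing + 22 years → 17 May 2020.
  Regulatory Review Extension: +887 days → 21 October 2022.
Terminal disclaimer: MR-525834 expires on the earlier of 17 October 2024 and 21 October 2022.

2022-10-21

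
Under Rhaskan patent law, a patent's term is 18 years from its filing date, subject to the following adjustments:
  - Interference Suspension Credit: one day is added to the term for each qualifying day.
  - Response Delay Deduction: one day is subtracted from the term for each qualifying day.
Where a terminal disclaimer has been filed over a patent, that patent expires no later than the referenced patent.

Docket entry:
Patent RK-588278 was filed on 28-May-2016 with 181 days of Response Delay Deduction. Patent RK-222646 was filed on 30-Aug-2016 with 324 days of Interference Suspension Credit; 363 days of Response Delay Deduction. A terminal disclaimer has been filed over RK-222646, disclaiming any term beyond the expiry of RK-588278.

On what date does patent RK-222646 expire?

2033-11-28

Natural term of RK-222646:
  Base: filing + 18 years → 30 August 2034.
  Interference Suspension Credit: +324 days → 20 July 2035.
  Response Delay Deduction: −363 days → 22 July 2034.
Expiry of referenced patent RK-588278:
  Base: filing + 18 years → 28 May 2034.
  Response Delay Deduction: −181 days → 28 November 2033.
Terminal disclaimer: RK-222646 expires on the earlier of 22 July 2034 and 28 November 2033.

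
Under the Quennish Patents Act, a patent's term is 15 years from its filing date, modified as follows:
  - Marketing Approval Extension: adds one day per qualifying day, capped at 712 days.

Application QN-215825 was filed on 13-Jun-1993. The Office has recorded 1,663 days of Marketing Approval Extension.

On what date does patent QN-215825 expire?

Base term: filing date + 15 years → 13 June 2008.
Marketing Approval Extension: 1663 days claimed exceeds the 712-day cap, so +712 days → 26 May 2010.

May 26, 2010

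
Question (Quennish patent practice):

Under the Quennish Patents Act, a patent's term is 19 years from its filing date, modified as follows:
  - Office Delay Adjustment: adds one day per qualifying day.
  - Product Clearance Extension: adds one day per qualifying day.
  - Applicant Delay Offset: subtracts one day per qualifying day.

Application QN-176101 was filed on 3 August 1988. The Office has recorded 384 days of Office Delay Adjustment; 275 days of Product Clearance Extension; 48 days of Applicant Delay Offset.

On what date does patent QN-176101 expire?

Base term: filing date + 19 years → 3 August 2007.
Office Delay Adjustment: +384 days → 21 August 2008.
Product Clearance Extension: +275 days → 23 May 2009.
Applicant Delay Offset: −48 days → 5 April 2009.

2009-04-05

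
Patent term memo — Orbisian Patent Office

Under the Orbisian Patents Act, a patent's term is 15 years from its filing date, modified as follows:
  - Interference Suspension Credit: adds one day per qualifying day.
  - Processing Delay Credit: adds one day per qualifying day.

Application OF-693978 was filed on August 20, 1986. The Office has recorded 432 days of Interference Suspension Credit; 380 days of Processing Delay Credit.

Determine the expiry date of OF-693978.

2003-11-10

Base term: filing date + 15 years → 20 August 2001.
Interference Suspension Credit: +432 days → 26 October 2002.
Processing Delay Credit: +380 days → 10 November 2003.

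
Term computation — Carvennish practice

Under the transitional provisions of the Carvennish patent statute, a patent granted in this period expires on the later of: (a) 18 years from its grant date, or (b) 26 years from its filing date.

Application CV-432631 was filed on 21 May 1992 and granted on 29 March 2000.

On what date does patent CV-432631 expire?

(a) grant + 18 years → 29 March 2018.
(b) filing + 26 years → 21 May 2018.
Later of the two: 21 May 2018.

2018-05-21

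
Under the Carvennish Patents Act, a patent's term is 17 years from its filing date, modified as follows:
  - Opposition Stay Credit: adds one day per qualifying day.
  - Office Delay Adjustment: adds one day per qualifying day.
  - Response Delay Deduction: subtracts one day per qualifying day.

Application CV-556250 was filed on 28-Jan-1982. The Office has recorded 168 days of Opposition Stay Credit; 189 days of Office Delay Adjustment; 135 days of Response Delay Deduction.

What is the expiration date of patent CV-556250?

1999-09-07

Base term: filing date + 17 years → 28 January 1999.
Opposition Stay Credit: +168 days → 15 July 1999.
Office Delay Adjustment: +189 days → 20 January 2000.
Response Delay Deduction: −135 days → 7 September 1999.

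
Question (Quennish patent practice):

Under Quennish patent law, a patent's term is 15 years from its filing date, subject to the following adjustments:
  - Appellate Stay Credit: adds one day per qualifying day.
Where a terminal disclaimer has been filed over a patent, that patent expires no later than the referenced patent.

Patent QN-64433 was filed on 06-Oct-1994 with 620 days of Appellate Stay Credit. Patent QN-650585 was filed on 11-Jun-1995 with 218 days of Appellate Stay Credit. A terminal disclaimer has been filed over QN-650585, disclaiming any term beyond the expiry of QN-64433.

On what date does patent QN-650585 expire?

2011-01-15

Natural term of QN-650585:
  Base: filing + 15 years → 11 June 2010.
  Appellate Stay Credit: +218 days → 15 January 2011.
Expiry of referenced patent QN-64433:
  Base: filing + 15 years → 6 October 2009.
  Appellate Stay Credit: +620 days → 18 June 2011.
Terminal disclaimer: QN-650585 expires on the earlier of 15 January 2011 and 18 June 2011.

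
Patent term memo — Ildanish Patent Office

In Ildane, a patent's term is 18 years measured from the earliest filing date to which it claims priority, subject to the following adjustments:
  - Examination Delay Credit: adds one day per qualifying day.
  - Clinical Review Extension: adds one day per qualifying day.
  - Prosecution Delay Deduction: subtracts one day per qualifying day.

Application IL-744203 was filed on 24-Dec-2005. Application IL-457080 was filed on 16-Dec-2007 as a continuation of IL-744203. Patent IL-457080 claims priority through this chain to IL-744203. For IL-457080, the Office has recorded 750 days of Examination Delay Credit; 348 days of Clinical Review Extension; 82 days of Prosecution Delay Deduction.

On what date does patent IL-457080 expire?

Earliest priority filing: 24 December 2005.
Base term: 24 December 2005 + 18 years → 24 December 2023.
Examination Delay Credit: +750 days → 12 January 2026.
Clinical Review Extension: +348 days → 26 December 2026.
Prosecution Delay Deduction: −82 days → 5 October 2026.

October 5, 2026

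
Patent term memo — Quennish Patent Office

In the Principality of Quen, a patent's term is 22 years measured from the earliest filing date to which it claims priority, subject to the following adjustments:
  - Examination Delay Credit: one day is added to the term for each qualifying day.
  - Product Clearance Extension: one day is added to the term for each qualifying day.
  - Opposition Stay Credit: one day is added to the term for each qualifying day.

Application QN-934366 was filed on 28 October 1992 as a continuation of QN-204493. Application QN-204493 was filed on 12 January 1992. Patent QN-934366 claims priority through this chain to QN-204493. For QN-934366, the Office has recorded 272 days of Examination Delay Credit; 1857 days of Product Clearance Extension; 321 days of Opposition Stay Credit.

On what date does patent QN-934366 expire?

Earliest priority filing: 12 January 1992.
Base term: 12 January 1992 + 22 years → 12 January 2014.
Examination Delay Credit: +272 days → 11 October 2014.
Product Clearance Extension: +1857 days → 11 November 2019.
Opposition Stay Credit: +321 days → 27 September 2020.

2020-09-27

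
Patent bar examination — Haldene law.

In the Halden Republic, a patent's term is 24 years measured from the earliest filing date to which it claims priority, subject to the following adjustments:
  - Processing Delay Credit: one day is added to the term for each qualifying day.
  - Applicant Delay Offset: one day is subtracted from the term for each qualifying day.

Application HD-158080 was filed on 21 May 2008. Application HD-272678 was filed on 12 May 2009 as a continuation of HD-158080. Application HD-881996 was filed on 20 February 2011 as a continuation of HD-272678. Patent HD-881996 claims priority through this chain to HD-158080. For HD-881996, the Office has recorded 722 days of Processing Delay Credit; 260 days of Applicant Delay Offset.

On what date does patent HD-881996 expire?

2033-08-26

Earliest priority filing: 21 May 2008.
Base term: 21 May 2008 + 24 years → 21 May 2032.
Processing Delay Credit: +722 days → 13 May 2034.
Applicant Delay Offset: −260 days → 26 August 2033.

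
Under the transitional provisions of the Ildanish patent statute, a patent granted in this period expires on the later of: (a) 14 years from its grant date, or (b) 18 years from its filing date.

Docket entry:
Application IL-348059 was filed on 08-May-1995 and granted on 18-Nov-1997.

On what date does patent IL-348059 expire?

(a) grant + 14 years → 18 November 2011.
(b) filing + 18 years → 8 May 2013.
Later of the two: 8 May 2013.

May 8, 2013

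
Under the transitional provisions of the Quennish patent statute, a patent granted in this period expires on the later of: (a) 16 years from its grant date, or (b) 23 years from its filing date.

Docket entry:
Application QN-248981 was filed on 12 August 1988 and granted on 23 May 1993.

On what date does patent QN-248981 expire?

(a) grant + 16 years → 23 May 2009.
(b) filing + 23 years → 12 August 2011.
Later of the two: 12 August 2011.

August 12, 2011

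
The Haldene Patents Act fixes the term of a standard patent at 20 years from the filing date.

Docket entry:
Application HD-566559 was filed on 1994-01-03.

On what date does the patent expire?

January 3, 2014

Filing date + 20 years → 3 January 2014.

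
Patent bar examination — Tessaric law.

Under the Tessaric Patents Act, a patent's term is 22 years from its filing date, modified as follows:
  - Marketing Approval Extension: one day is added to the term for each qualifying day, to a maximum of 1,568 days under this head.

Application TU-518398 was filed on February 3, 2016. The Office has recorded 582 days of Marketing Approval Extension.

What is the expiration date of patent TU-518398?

Base term: filing date + 22 years → 3 February 2038.
Marketing Approval Extension: 582 days (within the 1568-day cap) → +582 days → 8 September 2039.

September 8, 2039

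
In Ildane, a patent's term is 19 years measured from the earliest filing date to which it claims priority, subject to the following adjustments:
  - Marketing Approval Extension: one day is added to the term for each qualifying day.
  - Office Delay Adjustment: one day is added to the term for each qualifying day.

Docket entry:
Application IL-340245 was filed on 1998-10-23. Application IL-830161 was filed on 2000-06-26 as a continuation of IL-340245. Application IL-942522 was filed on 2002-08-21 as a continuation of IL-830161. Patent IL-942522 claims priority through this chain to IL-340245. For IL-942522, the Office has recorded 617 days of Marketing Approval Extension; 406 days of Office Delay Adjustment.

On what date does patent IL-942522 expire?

Earliest priority filing: 23 October 1998.
Base term: 23 October 1998 + 19 years → 23 October 2017.
Marketing Approval Extension: +617 days → 2 July 2019.
Office Delay Adjustment: +406 days → 11 August 2020.

August 11, 2020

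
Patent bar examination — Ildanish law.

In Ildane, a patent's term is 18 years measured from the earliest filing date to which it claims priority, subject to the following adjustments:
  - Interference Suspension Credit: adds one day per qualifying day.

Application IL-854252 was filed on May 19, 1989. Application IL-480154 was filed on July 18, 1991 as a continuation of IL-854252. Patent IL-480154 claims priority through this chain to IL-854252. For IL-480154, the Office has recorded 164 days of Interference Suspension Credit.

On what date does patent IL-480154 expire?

October 30, 2007

Earliest priority filing: 19 May 1989.
Base term: 19 May 1989 + 18 years → 19 May 2007.
Interference Suspension Credit: +164 days → 30 October 2007.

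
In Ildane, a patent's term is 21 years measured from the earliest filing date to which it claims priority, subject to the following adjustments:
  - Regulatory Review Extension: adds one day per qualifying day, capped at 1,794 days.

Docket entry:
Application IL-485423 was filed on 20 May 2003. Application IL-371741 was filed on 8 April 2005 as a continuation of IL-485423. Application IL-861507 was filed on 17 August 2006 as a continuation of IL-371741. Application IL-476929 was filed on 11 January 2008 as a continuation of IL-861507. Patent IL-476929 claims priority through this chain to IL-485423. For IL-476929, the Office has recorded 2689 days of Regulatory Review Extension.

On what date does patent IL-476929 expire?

2029-04-18

Earliest priority filing: 20 May 2003.
Base term: 20 May 2003 + 21 years → 20 May 2024.
Regulatory Review Extension: 2689 days claimed exceeds the 1794-day cap, so +1794 days → 18 April 2029.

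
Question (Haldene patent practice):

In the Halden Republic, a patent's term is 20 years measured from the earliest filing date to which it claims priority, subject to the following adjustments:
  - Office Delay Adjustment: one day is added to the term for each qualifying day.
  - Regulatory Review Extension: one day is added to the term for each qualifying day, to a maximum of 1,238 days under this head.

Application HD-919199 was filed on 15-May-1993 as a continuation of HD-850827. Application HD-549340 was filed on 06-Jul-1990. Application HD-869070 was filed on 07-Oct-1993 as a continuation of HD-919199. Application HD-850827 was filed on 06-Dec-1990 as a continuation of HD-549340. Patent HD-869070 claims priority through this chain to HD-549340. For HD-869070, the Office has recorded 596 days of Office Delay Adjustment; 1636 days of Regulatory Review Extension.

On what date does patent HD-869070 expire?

July 14, 2015

Earliest priority filing: 6 July 1990.
Base term: 6 July 1990 + 20 years → 6 July 2010.
Office Delay Adjustment: +596 days → 22 February 2012.
Regulatory Review Extension: 1636 days claimed exceeds the 1238-day cap, so +1238 days → 14 July 2015.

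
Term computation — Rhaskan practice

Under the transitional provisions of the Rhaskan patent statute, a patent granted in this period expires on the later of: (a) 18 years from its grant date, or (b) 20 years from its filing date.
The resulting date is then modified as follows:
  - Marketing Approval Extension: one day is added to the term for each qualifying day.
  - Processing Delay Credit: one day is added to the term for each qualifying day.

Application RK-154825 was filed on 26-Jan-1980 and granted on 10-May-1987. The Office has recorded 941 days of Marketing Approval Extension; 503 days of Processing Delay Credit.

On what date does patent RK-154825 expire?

(a) grant + 18 years → 10 May 2005.
(b) filing + 20 years → 26 January 2000.
Later of the two: 10 May 2005.
Marketing Approval Extension: +941 days → 7 December 2007.
Processing Delay Credit: +503 days → 23 April 2009.

April 23, 2009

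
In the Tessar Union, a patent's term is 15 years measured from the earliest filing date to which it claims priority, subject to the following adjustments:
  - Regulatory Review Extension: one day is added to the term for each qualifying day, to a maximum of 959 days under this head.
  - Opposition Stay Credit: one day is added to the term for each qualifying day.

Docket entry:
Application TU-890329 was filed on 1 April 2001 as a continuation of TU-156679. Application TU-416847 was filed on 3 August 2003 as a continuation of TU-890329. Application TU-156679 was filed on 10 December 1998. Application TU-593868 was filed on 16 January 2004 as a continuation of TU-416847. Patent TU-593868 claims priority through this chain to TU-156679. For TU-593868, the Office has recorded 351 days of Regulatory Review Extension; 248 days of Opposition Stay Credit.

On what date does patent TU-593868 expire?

August 1, 2015

Earliest priority filing: 10 December 1998.
Base term: 10 December 1998 + 15 years → 10 December 2013.
Regulatory Review Extension: 351 days (within the 959-day cap) → +351 days → 26 November 2014.
Opposition Stay Credit: +248 days → 1 August 2015.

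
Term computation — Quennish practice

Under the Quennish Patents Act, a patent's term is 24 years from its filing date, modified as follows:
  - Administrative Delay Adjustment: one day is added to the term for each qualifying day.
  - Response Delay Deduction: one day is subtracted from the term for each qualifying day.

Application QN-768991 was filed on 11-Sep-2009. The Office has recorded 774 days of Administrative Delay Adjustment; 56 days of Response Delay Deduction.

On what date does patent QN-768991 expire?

August 30, 2035

Base term: filing date + 24 years → 11 September 2033.
Administrative Delay Adjustment: +774 days → 25 October 2035.
Response Delay Deduction: −56 days → 30 August 2035.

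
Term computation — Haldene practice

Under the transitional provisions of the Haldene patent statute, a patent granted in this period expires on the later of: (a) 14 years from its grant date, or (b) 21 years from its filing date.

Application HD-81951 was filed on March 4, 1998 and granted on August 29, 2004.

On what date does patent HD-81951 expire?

(a) grant + 14 years → 29 August 2018.
(b) filing + 21 years → 4 March 2019.
Later of the two: 4 March 2019.

2019-03-04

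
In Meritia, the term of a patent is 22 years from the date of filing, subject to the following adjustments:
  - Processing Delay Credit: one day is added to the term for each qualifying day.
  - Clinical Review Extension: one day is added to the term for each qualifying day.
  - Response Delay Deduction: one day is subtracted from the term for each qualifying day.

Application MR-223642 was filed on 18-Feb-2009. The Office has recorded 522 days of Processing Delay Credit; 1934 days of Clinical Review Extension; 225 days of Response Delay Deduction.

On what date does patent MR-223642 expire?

Base term: filing date + 22 years → 18 February 2031.
Processing Delay Credit: +522 days → 24 July 2032.
Clinical Review Extension: +1934 days → 9 November 2037.
Response Delay Deduction: −225 days → 29 March 2037.

2037-03-29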